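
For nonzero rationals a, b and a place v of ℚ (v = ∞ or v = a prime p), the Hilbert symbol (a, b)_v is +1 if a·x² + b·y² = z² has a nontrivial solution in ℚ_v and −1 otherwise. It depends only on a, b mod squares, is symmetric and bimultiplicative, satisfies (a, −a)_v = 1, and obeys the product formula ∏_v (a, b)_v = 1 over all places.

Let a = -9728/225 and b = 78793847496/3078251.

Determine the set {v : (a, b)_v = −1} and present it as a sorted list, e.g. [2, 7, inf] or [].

[11, 31]

(a, b) ≡ (-38, 59334) mod (ℚ^×)²; places V = {2, 3, 5, 7, 11, 13, 19, 23, 29, 31, ∞}.
(a,b)_13: α=0, u≡12; β=2, v≡2 (mod 13); (12|13)=+1, (2|13)=-1; sign (−1)^0·+1^2·-1^0 = +1.
(a,b)_19: α=1, u≡6; β=0, v≡5 (mod 19); (6|19)=+1, (5|19)=+1; sign (−1)^0·+1^0·+1^1 = +1.
(a,b)_11: α=0, u≡8; β=-1, v≡1 (mod 11); (8|11)=-1, (1|11)=+1; sign (−1)^0·-1^-1·+1^0 = -1.
(a,b)_∞: sgn(-38)=−, sgn(59334)=+, so +1.
(a,b)_31: α=0, u≡24; β=1, v≡23 (mod 31); (24|31)=-1, (23|31)=-1; sign (−1)^0·-1^1·-1^0 = -1.
(a,b)_29: α=0, u≡6; β=1, v≡22 (mod 29); (6|29)=+1, (22|29)=+1; sign (−1)^0·+1^1·+1^0 = +1.
(a,b)_7: α=0, u≡2; β=4, v≡4 (mod 7); (2|7)=+1, (4|7)=+1; sign (−1)^0·+1^4·+1^0 = +1.
(a,b)_23: α=0, u≡9; β=-4, v≡7 (mod 23); (9|23)=+1, (7|23)=-1; sign (−1)^0·+1^-4·-1^0 = +1.
(a,b)_5: α=-2, u≡3; β=0, v≡1 (mod 5); (3|5)=-1, (1|5)=+1; sign (−1)^0·-1^0·+1^-2 = +1.
(a,b)_3: α=-2, u≡1; β=3, v≡2 (mod 3); (1|3)=+1, (2|3)=-1; sign (−1)^0·+1^3·-1^-2 = +1.
(a,b)_2: α=9, β=3; u≡5, v≡3 (mod 8); ε(u)ε(v)=0·1, αω(v)=9·1, βω(u)=3·1; sum ≡ 0  ⇒  +1.
(-38, 59334 / ℚ) ramifies at {11, 31}: a division algebra.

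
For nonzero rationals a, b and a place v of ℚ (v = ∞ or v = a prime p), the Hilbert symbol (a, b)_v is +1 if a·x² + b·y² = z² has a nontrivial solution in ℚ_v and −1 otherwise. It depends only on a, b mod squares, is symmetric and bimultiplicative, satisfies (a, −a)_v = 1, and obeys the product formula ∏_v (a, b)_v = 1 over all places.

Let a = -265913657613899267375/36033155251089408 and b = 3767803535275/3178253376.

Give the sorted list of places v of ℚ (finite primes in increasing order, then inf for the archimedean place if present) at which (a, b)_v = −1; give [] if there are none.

[2, 19]

(a, b) ≡ (-285, 19) mod (ℚ^×)²; places V = {2, 3, 5, 13, 17, 19, 29, 31, ∞}.
(a,b)_19: α=1, u≡4; β=1, v≡16 (mod 19); (4|19)=+1, (16|19)=+1; sign (−1)^1·+1^1·+1^1 = -1.
(a,b)_17: α=6, u≡16; β=2, v≡9 (mod 17); (16|17)=+1, (9|17)=+1; sign (−1)^0·+1^2·+1^6 = +1.
(a,b)_5: α=3, u≡2; β=2, v≡1 (mod 5); (2|5)=-1, (1|5)=+1; sign (−1)^0·-1^2·+1^3 = +1.
(a,b)_29: α=-2, u≡7; β=-2, v≡2 (mod 29); (7|29)=+1, (2|29)=-1; sign (−1)^0·+1^-2·-1^-2 = +1.
(a,b)_3: α=-21, u≡1; β=-10, v≡1 (mod 3); (1|3)=+1, (1|3)=+1; sign (−1)^0·+1^-10·+1^-21 = +1.
(a,b)_∞: sgn(-285)=−, sgn(19)=+, so +1.
(a,b)_13: α=6, u≡1; β=4, v≡8 (mod 13); (1|13)=+1, (8|13)=-1; sign (−1)^0·+1^4·-1^6 = +1.
(a,b)_31: α=2, u≡25; β=2, v≡5 (mod 31); (25|31)=+1, (5|31)=+1; sign (−1)^0·+1^2·+1^2 = +1.
(a,b)_2: α=-12, β=-6; u≡3, v≡3 (mod 8); ε(u)ε(v)=1·1, αω(v)=-12·1, βω(u)=-6·1; sum ≡ 1  ⇒  -1.
|Ram(-285, 19)| = 2, even; anisotropic at {2, 19}.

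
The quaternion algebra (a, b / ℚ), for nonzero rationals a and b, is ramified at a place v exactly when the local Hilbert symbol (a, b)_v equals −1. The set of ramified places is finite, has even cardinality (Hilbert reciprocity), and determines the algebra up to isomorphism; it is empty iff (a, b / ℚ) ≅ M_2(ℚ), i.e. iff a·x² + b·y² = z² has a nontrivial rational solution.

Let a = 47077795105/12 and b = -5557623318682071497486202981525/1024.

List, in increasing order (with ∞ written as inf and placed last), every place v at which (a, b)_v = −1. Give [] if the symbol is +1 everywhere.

(a, b) ≡ (488696835, -71709) mod (ℚ^×)²; places V = {2, 3, 5, 11, 17, 29, 41, 47, 53, ∞}.
(a,b)_3: α=-1, u≡1; β=1, v≡1 (mod 3); (1|3)=+1, (1|3)=+1; sign (−1)^1·+1^1·+1^-1 = -1.
(a,b)_∞: sgn(488696835)=+, sgn(-71709)=−, so +1.
(a,b)_41: α=1, u≡34; β=3, v≡19 (mod 41); (34|41)=-1, (19|41)=-1; sign (−1)^0·-1^3·-1^1 = +1.
(a,b)_2: α=-2, β=-10; u≡3, v≡3 (mod 8); ε(u)ε(v)=1·1, αω(v)=-2·1, βω(u)=-10·1; sum ≡ 1  ⇒  -1.
(a,b)_5: α=1, u≡3; β=2, v≡1 (mod 5); (3|5)=-1, (1|5)=+1; sign (−1)^0·-1^2·+1^1 = +1.
(a,b)_53: α=1, u≡31; β=3, v≡15 (mod 53); (31|53)=-1, (15|53)=+1; sign (−1)^0·-1^3·+1^1 = -1.
(a,b)_47: α=1, u≡16; β=2, v≡45 (mod 47); (16|47)=+1, (45|47)=-1; sign (−1)^0·+1^2·-1^1 = -1.
(a,b)_29: α=1, u≡20; β=2, v≡12 (mod 29); (20|29)=+1, (12|29)=-1; sign (−1)^0·+1^2·-1^1 = -1.
(a,b)_17: α=2, u≡14; β=6, v≡11 (mod 17); (14|17)=-1, (11|17)=-1; sign (−1)^0·-1^6·-1^2 = +1.
(a,b)_11: α=1, u≡9; β=5, v≡4 (mod 11); (9|11)=+1, (4|11)=+1; sign (−1)^1·+1^5·+1^1 = -1.
|Ram(488696835, -71709)| = 6, even; anisotropic at {2, 3, 11, 29, 47, 53}.

[2, 3, 11, 29, 47, 53]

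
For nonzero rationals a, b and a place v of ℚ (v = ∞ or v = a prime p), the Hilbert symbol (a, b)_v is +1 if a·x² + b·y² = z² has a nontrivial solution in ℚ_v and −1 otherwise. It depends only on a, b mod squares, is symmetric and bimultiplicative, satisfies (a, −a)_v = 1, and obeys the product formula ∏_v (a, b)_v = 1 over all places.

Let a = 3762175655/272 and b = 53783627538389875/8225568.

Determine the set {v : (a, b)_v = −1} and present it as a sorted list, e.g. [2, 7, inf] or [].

(a, b) ≡ (1615, 1190) mod (ℚ^×)²; places V = {2, 3, 5, 7, 13, 17, 19, 29, 31, ∞}.
(a,b)_2: α=-4, β=-5; u≡7, v≡3 (mod 8); ε(u)ε(v)=1·1, αω(v)=-4·1, βω(u)=-5·0; sum ≡ 1  ⇒  -1.
(a,b)_7: α=2, u≡6; β=3, v≡4 (mod 7); (6|7)=-1, (4|7)=+1; sign (−1)^0·-1^3·+1^2 = -1.
(a,b)_31: α=2, u≡6; β=0, v≡24 (mod 31); (6|31)=-1, (24|31)=-1; sign (−1)^0·-1^0·-1^2 = +1.
(a,b)_3: α=0, u≡1; β=-2, v≡2 (mod 3); (1|3)=+1, (2|3)=-1; sign (−1)^0·+1^-2·-1^0 = +1.
(a,b)_5: α=1, u≡3; β=3, v≡3 (mod 5); (3|5)=-1, (3|5)=-1; sign (−1)^0·-1^3·-1^1 = +1.
(a,b)_∞: sgn(1615)=+, sgn(1190)=+, so +1.
(a,b)_17: α=-1, u≡12; β=3, v≡16 (mod 17); (12|17)=-1, (16|17)=+1; sign (−1)^0·-1^3·+1^-1 = -1.
(a,b)_13: α=0, u≡9; β=-4, v≡11 (mod 13); (9|13)=+1, (11|13)=-1; sign (−1)^0·+1^-4·-1^0 = +1.
(a,b)_29: α=2, u≡16; β=4, v≡7 (mod 29); (16|29)=+1, (7|29)=+1; sign (−1)^0·+1^4·+1^2 = +1.
(a,b)_19: α=1, u≡7; β=2, v≡13 (mod 19); (7|19)=+1, (13|19)=-1; sign (−1)^0·+1^2·-1^1 = -1.
(1615, 1190 / ℚ) ramifies at {2, 7, 17, 19}: a division algebra.

[2, 7, 17, 19]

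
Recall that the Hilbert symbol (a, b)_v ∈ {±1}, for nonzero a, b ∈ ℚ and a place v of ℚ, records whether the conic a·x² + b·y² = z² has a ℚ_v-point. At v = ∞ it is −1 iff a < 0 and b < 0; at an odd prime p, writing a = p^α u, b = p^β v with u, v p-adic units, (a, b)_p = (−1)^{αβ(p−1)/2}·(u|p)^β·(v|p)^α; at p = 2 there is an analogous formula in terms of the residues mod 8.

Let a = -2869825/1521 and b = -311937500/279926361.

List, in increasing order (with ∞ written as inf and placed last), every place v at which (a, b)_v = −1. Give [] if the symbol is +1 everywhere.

[7, inf]

(a, b) ≡ (-217, -4991) mod (ℚ^×)²; places V = {2, 3, 5, 7, 11, 13, 23, 31, ∞}.
(a,b)_13: α=-2, u≡9; β=-4, v≡4 (mod 13); (9|13)=+1, (4|13)=+1; sign (−1)^0·+1^-4·+1^-2 = +1.
(a,b)_11: α=0, u≡3; β=-2, v≡3 (mod 11); (3|11)=+1, (3|11)=+1; sign (−1)^0·+1^-2·+1^0 = +1.
(a,b)_23: α=2, u≡1; β=1, v≡6 (mod 23); (1|23)=+1, (6|23)=+1; sign (−1)^0·+1^1·+1^2 = +1.
(a,b)_5: α=2, u≡2; β=6, v≡1 (mod 5); (2|5)=-1, (1|5)=+1; sign (−1)^0·-1^6·+1^2 = +1.
(a,b)_2: α=0, β=2; u≡7, v≡1 (mod 8); ε(u)ε(v)=1·0, αω(v)=0·0, βω(u)=2·0; sum ≡ 0  ⇒  +1.
(a,b)_∞: sgn(-217)=−, sgn(-4991)=−, so -1.
(a,b)_7: α=1, u≡4; β=1, v≡4 (mod 7); (4|7)=+1, (4|7)=+1; sign (−1)^1·+1^1·+1^1 = -1.
(a,b)_31: α=1, u≡11; β=1, v≡2 (mod 31); (11|31)=-1, (2|31)=+1; sign (−1)^1·-1^1·+1^1 = +1.
(a,b)_3: α=-2, u≡2; β=-4, v≡1 (mod 3); (2|3)=-1, (1|3)=+1; sign (−1)^0·-1^-4·+1^-2 = +1.
|Ram(-217, -4991)| = 2, even; anisotropic at {7, ∞}.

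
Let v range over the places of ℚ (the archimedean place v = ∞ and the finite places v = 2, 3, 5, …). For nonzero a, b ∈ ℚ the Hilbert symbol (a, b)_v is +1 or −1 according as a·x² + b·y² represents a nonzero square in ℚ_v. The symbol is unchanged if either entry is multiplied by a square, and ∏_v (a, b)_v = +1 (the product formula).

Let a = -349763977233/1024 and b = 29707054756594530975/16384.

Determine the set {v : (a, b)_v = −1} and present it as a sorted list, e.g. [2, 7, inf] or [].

[2, 3, 11, 31]

Mod squares: a ≡ -33, b ≡ 1271. Check v ∈ {∞, 2, 3, 5, 11, 31, 41}.
v=5: a=5^0·(≡3), b=5^2·(≡1) mod 5; (3|5)=-1, (1|5)=+1; (−1)^{0·2·2}·(-1)^2·(+1)^0 = +1.
v=31: a=31^2·(≡30), b=31^3·(≡28) mod 31; (30|31)=-1, (28|31)=+1; (−1)^{2·3·15}·(-1)^3·(+1)^2 = -1.
v=41: a=41^2·(≡20), b=41^3·(≡40) mod 41; (20|41)=+1, (40|41)=+1; (−1)^{2·3·20}·(+1)^3·(+1)^2 = +1.
v=∞: -33 < 0 and 1271 > 0  ⇒  (a,b)_∞ = +1.
v=2: v_2(a)=-10, v_2(b)=-14; units ≡ 7, 7 (mod 8); ε·ε+αω+βω = 1·1+-10·0+-14·0 ≡ 1  ⇒  (a,b)_2 = -1.
v=3: a=3^9·(≡1), b=3^14·(≡2) mod 3; (1|3)=+1, (2|3)=-1; (−1)^{9·14·1}·(+1)^14·(-1)^9 = -1.
v=11: a=11^1·(≡10), b=11^2·(≡8) mod 11; (10|11)=-1, (8|11)=-1; (−1)^{1·2·5}·(-1)^2·(-1)^1 = -1.
|Ram(-33, 1271)| = 4, even; anisotropic at {2, 3, 11, 31}.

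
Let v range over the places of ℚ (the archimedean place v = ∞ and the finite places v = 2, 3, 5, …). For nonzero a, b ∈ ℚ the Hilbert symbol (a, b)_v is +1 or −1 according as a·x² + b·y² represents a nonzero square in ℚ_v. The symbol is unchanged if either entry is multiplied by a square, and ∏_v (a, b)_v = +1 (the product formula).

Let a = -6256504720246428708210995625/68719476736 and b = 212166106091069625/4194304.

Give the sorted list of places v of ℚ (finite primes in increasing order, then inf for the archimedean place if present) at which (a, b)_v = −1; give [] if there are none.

[5, 17]

(a, b) ≡ (-3553, 1265) mod (ℚ^×)²; places V = {2, 3, 5, 11, 17, 19, 23, ∞}.
(a,b)_5: α=4, u≡2; β=3, v≡3 (mod 5); (2|5)=-1, (3|5)=-1; sign (−1)^0·-1^3·-1^4 = -1.
(a,b)_3: α=20, u≡2; β=12, v≡2 (mod 3); (2|3)=-1, (2|3)=-1; sign (−1)^0·-1^12·-1^20 = +1.
(a,b)_17: α=3, u≡10; β=2, v≡11 (mod 17); (10|17)=-1, (11|17)=-1; sign (−1)^0·-1^2·-1^3 = -1.
(a,b)_∞: sgn(-3553)=−, sgn(1265)=+, so +1.
(a,b)_19: α=3, u≡3; β=2, v≡7 (mod 19); (3|19)=-1, (7|19)=+1; sign (−1)^0·-1^2·+1^3 = +1.
(a,b)_23: α=2, u≡1; β=1, v≡2 (mod 23); (1|23)=+1, (2|23)=+1; sign (−1)^0·+1^1·+1^2 = +1.
(a,b)_11: α=5, u≡2; β=3, v≡1 (mod 11); (2|11)=-1, (1|11)=+1; sign (−1)^1·-1^3·+1^5 = +1.
(a,b)_2: α=-36, β=-22; u≡7, v≡1 (mod 8); ε(u)ε(v)=1·0, αω(v)=-36·0, βω(u)=-22·0; sum ≡ 0  ⇒  +1.
(-3553, 1265 / ℚ) ramifies at {5, 17}: a division algebra.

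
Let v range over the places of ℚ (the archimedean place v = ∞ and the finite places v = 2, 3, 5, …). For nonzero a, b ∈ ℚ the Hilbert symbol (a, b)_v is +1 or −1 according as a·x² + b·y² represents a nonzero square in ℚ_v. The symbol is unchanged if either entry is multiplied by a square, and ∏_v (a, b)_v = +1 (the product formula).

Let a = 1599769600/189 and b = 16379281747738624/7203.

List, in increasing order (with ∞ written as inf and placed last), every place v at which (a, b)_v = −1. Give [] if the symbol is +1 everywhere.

[2, 3, 7, 19]

(a, b) ≡ (1312311, 3) mod (ℚ^×)²; places V = {2, 3, 5, 7, 11, 13, 19, 23, ∞}.
(a,b)_11: α=1, u≡2; β=2, v≡5 (mod 11); (2|11)=-1, (5|11)=+1; sign (−1)^0·-1^2·+1^1 = +1.
(a,b)_5: α=2, u≡1; β=0, v≡3 (mod 5); (1|5)=+1, (3|5)=-1; sign (−1)^0·+1^0·-1^2 = +1.
(a,b)_23: α=1, u≡19; β=2, v≡8 (mod 23); (19|23)=-1, (8|23)=+1; sign (−1)^0·-1^2·+1^1 = +1.
(a,b)_∞: sgn(1312311)=+, sgn(3)=+, so +1.
(a,b)_2: α=10, β=22; u≡7, v≡3 (mod 8); ε(u)ε(v)=1·1, αω(v)=10·1, βω(u)=22·0; sum ≡ 1  ⇒  -1.
(a,b)_13: α=1, u≡8; β=2, v≡12 (mod 13); (8|13)=-1, (12|13)=+1; sign (−1)^0·-1^2·+1^1 = +1.
(a,b)_3: α=-3, u≡1; β=-1, v≡1 (mod 3); (1|3)=+1, (1|3)=+1; sign (−1)^1·+1^-1·+1^-3 = -1.
(a,b)_19: α=1, u≡5; β=2, v≡13 (mod 19); (5|19)=+1, (13|19)=-1; sign (−1)^0·+1^2·-1^1 = -1.
(a,b)_7: α=-1, u≡5; β=-4, v≡5 (mod 7); (5|7)=-1, (5|7)=-1; sign (−1)^0·-1^-4·-1^-1 = -1.
|Ram(1312311, 3)| = 4, even; anisotropic at {2, 3, 7, 19}.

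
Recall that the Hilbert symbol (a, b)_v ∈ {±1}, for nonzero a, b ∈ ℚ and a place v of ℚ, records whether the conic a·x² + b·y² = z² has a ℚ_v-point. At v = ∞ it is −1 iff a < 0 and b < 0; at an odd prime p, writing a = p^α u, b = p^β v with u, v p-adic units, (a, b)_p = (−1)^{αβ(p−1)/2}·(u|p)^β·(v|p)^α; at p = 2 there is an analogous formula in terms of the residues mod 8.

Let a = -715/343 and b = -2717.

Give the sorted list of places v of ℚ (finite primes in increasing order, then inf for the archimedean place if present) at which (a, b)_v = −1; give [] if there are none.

Mod squares: a ≡ -5005, b ≡ -2717. Check v ∈ {∞, 2, 5, 7, 11, 13, 19}.
v=2: v_2(a)=0, v_2(b)=0; units ≡ 3, 3 (mod 8); ε·ε+αω+βω = 1·1+0·1+0·1 ≡ 1  ⇒  (a,b)_2 = -1.
v=11: a=11^1·(≡6), b=11^1·(≡6) mod 11; (6|11)=-1, (6|11)=-1; (−1)^{1·1·5}·(-1)^1·(-1)^1 = -1.
v=13: a=13^1·(≡2), b=13^1·(≡12) mod 13; (2|13)=-1, (12|13)=+1; (−1)^{1·1·6}·(-1)^1·(+1)^1 = -1.
v=19: a=19^0·(≡7), b=19^1·(≡9) mod 19; (7|19)=+1, (9|19)=+1; (−1)^{0·1·9}·(+1)^1·(+1)^0 = +1.
v=7: a=7^-3·(≡6), b=7^0·(≡6) mod 7; (6|7)=-1, (6|7)=-1; (−1)^{-3·0·3}·(-1)^0·(-1)^-3 = -1.
v=∞: -5005 < 0 and -2717 < 0  ⇒  (a,b)_∞ = -1.
v=5: a=5^1·(≡4), b=5^0·(≡3) mod 5; (4|5)=+1, (3|5)=-1; (−1)^{1·0·2}·(+1)^0·(-1)^1 = -1.
Ram(-5005, -2717) = {2, 5, 7, 11, 13, ∞}; no ℚ_2-point on the conic.

[2, 5, 7, 11, 13, inf]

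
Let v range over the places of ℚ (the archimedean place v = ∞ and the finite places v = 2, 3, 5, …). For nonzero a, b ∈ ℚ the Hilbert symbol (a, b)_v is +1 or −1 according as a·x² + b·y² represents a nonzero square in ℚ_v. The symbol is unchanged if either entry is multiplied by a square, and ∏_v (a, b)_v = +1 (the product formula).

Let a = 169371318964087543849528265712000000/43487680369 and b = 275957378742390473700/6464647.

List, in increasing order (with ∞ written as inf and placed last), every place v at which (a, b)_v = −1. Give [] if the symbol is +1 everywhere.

(a, b) ≡ (1927, 2248631) mod (ℚ^×)²; places V = {2, 3, 5, 7, 11, 13, 19, 29, 31, 41, 47, 53, ∞}.
(a,b)_41: α=3, u≡14; β=2, v≡26 (mod 41); (14|41)=-1, (26|41)=-1; sign (−1)^0·-1^2·-1^3 = -1.
(a,b)_53: α=2, u≡51; β=1, v≡3 (mod 53); (51|53)=-1, (3|53)=-1; sign (−1)^0·-1^1·-1^2 = -1.
(a,b)_7: α=-2, u≡2; β=-1, v≡3 (mod 7); (2|7)=+1, (3|7)=-1; sign (−1)^0·+1^-1·-1^-2 = +1.
(a,b)_11: α=2, u≡8; β=1, v≡8 (mod 11); (8|11)=-1, (8|11)=-1; sign (−1)^0·-1^1·-1^2 = -1.
(a,b)_∞: sgn(1927)=+, sgn(2248631)=+, so +1.
(a,b)_2: α=10, β=2; u≡7, v≡7 (mod 8); ε(u)ε(v)=1·1, αω(v)=10·0, βω(u)=2·0; sum ≡ 1  ⇒  -1.
(a,b)_47: α=1, u≡33; β=2, v≡44 (mod 47); (33|47)=-1, (44|47)=-1; sign (−1)^0·-1^2·-1^1 = -1.
(a,b)_29: α=2, u≡7; β=1, v≡16 (mod 29); (7|29)=+1, (16|29)=+1; sign (−1)^0·+1^1·+1^2 = +1.
(a,b)_3: α=8, u≡1; β=4, v≡2 (mod 3); (1|3)=+1, (2|3)=-1; sign (−1)^0·+1^4·-1^8 = +1.
(a,b)_31: α=-6, u≡14; β=-4, v≡15 (mod 31); (14|31)=+1, (15|31)=-1; sign (−1)^0·+1^-4·-1^-6 = +1.
(a,b)_5: α=6, u≡2; β=2, v≡4 (mod 5); (2|5)=-1, (4|5)=+1; sign (−1)^0·-1^2·+1^6 = +1.
(a,b)_19: α=2, u≡3; β=1, v≡6 (mod 19); (3|19)=-1, (6|19)=+1; sign (−1)^0·-1^1·+1^2 = -1.
(a,b)_13: α=6, u≡10; β=4, v≡2 (mod 13); (10|13)=+1, (2|13)=-1; sign (−1)^0·+1^4·-1^6 = +1.
(1927, 2248631 / ℚ) ramifies at {2, 11, 19, 41, 47, 53}: a division algebra.

[2, 11, 19, 41, 47, 53]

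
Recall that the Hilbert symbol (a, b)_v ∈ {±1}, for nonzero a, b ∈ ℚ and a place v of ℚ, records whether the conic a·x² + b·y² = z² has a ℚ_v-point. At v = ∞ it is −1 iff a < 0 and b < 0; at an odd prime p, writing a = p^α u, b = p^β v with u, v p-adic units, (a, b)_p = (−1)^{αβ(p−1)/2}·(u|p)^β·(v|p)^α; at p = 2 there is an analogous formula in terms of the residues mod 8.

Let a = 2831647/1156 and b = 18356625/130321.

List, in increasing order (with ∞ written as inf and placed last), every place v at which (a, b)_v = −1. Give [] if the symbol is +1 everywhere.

[5, 7]

(a, b) ≡ (3367, 185) mod (ℚ^×)²; places V = {2, 3, 5, 7, 13, 17, 19, 29, 37, ∞}.
(a,b)_7: α=1, u≡5; β=2, v≡3 (mod 7); (5|7)=-1, (3|7)=-1; sign (−1)^0·-1^2·-1^1 = -1.
(a,b)_5: α=0, u≡2; β=3, v≡3 (mod 5); (2|5)=-1, (3|5)=-1; sign (−1)^0·-1^3·-1^0 = -1.
(a,b)_17: α=-2, u≡2; β=0, v≡9 (mod 17); (2|17)=+1, (9|17)=+1; sign (−1)^0·+1^0·+1^-2 = +1.
(a,b)_2: α=-2, β=0; u≡7, v≡1 (mod 8); ε(u)ε(v)=1·0, αω(v)=-2·0, βω(u)=0·0; sum ≡ 0  ⇒  +1.
(a,b)_13: α=1, u≡9; β=0, v≡3 (mod 13); (9|13)=+1, (3|13)=+1; sign (−1)^0·+1^0·+1^1 = +1.
(a,b)_37: α=1, u≡14; β=1, v≡20 (mod 37); (14|37)=-1, (20|37)=-1; sign (−1)^0·-1^1·-1^1 = +1.
(a,b)_3: α=0, u≡1; β=4, v≡2 (mod 3); (1|3)=+1, (2|3)=-1; sign (−1)^0·+1^4·-1^0 = +1.
(a,b)_29: α=2, u≡21; β=0, v≡17 (mod 29); (21|29)=-1, (17|29)=-1; sign (−1)^0·-1^0·-1^2 = +1.
(a,b)_∞: sgn(3367)=+, sgn(185)=+, so +1.
(a,b)_19: α=0, u≡6; β=-4, v≡3 (mod 19); (6|19)=+1, (3|19)=-1; sign (−1)^0·+1^-4·-1^0 = +1.
Ram(3367, 185) = {5, 7}; no ℚ_5-point on the conic.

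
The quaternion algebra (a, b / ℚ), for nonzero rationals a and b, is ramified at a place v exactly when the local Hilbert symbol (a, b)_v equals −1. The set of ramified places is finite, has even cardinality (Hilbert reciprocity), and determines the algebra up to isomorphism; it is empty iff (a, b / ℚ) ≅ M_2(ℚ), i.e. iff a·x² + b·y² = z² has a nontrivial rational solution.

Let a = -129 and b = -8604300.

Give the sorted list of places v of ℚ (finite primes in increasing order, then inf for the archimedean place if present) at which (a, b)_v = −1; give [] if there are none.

Mod squares: a ≡ -129, b ≡ -86043. Check v ∈ {∞, 2, 3, 5, 23, 29, 43}.
v=43: a=43^1·(≡40), b=43^1·(≡22) mod 43; (40|43)=+1, (22|43)=-1; (−1)^{1·1·21}·(+1)^1·(-1)^1 = +1.
v=3: a=3^1·(≡2), b=3^1·(≡2) mod 3; (2|3)=-1, (2|3)=-1; (−1)^{1·1·1}·(-1)^1·(-1)^1 = -1.
v=23: a=23^0·(≡9), b=23^1·(≡18) mod 23; (9|23)=+1, (18|23)=+1; (−1)^{0·1·11}·(+1)^1·(+1)^0 = +1.
v=∞: -129 < 0 and -86043 < 0  ⇒  (a,b)_∞ = -1.
v=5: a=5^0·(≡1), b=5^2·(≡3) mod 5; (1|5)=+1, (3|5)=-1; (−1)^{0·2·2}·(+1)^2·(-1)^0 = +1.
v=29: a=29^0·(≡16), b=29^1·(≡28) mod 29; (16|29)=+1, (28|29)=+1; (−1)^{0·1·14}·(+1)^1·(+1)^0 = +1.
v=2: v_2(a)=0, v_2(b)=2; units ≡ 7, 5 (mod 8); ε·ε+αω+βω = 1·0+0·1+2·0 ≡ 0  ⇒  (a,b)_2 = +1.
Ram(-129, -86043) = {3, ∞}; no ℚ_3-point on the conic.

[3, inf]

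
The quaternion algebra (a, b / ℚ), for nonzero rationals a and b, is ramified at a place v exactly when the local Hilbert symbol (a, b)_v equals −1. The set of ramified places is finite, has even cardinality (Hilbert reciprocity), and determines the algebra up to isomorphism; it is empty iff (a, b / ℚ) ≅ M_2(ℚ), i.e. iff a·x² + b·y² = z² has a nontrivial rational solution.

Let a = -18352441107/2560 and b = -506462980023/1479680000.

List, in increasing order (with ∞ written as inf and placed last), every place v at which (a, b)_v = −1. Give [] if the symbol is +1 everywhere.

(a, b) ≡ (-51870, -14) mod (ℚ^×)²; places V = {2, 3, 5, 7, 11, 13, 17, 19, ∞}.
(a,b)_5: α=-1, u≡4; β=-4, v≡4 (mod 5); (4|5)=+1, (4|5)=+1; sign (−1)^0·+1^-4·+1^-1 = +1.
(a,b)_11: α=2, u≡6; β=4, v≡10 (mod 11); (6|11)=-1, (10|11)=-1; sign (−1)^0·-1^4·-1^2 = +1.
(a,b)_∞: sgn(-51870)=−, sgn(-14)=−, so -1.
(a,b)_3: α=5, u≡2; β=4, v≡1 (mod 3); (2|3)=-1, (1|3)=+1; sign (−1)^0·-1^4·+1^5 = +1.
(a,b)_19: α=3, u≡11; β=2, v≡17 (mod 19); (11|19)=+1, (17|19)=+1; sign (−1)^0·+1^2·+1^3 = +1.
(a,b)_7: α=1, u≡5; β=1, v≡6 (mod 7); (5|7)=-1, (6|7)=-1; sign (−1)^1·-1^1·-1^1 = -1.
(a,b)_17: α=0, u≡3; β=-2, v≡12 (mod 17); (3|17)=-1, (12|17)=-1; sign (−1)^0·-1^-2·-1^0 = +1.
(a,b)_13: α=1, u≡1; β=2, v≡12 (mod 13); (1|13)=+1, (12|13)=+1; sign (−1)^0·+1^2·+1^1 = +1.
(a,b)_2: α=-9, β=-13; u≡1, v≡1 (mod 8); ε(u)ε(v)=0·0, αω(v)=-9·0, βω(u)=-13·0; sum ≡ 0  ⇒  +1.
|Ram(-51870, -14)| = 2, even; anisotropic at {7, ∞}.

[7, inf]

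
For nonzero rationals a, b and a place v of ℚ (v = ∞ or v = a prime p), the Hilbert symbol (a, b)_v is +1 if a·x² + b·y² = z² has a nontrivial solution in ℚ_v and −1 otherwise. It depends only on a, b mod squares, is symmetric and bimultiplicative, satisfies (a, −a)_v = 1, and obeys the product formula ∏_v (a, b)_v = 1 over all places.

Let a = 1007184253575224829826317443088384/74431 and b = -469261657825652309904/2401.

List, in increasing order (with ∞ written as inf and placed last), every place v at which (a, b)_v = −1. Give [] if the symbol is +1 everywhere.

[2, 17, 29, 31, 41, 43]

(a, b) ≡ (7228859, -41) mod (ℚ^×)²; places V = {2, 3, 7, 11, 13, 17, 29, 31, 41, 43, ∞}.
(a,b)_13: α=2, u≡3; β=2, v≡11 (mod 13); (3|13)=+1, (11|13)=-1; sign (−1)^0·+1^2·-1^2 = +1.
(a,b)_41: α=2, u≡14; β=1, v≡25 (mod 41); (14|41)=-1, (25|41)=+1; sign (−1)^0·-1^1·+1^2 = -1.
(a,b)_7: α=-4, u≡1; β=-4, v≡1 (mod 7); (1|7)=+1, (1|7)=+1; sign (−1)^0·+1^-4·+1^-4 = +1.
(a,b)_31: α=-1, u≡14; β=2, v≡26 (mod 31); (14|31)=+1, (26|31)=-1; sign (−1)^0·+1^2·-1^-1 = -1.
(a,b)_2: α=14, β=4; u≡3, v≡7 (mod 8); ε(u)ε(v)=1·1, αω(v)=14·0, βω(u)=4·1; sum ≡ 1  ⇒  -1.
(a,b)_11: α=3, u≡6; β=2, v≡4 (mod 11); (6|11)=-1, (4|11)=+1; sign (−1)^0·-1^2·+1^3 = +1.
(a,b)_∞: sgn(7228859)=+, sgn(-41)=−, so +1.
(a,b)_17: α=5, u≡14; β=2, v≡14 (mod 17); (14|17)=-1, (14|17)=-1; sign (−1)^0·-1^2·-1^5 = -1.
(a,b)_3: α=10, u≡2; β=4, v≡1 (mod 3); (2|3)=-1, (1|3)=+1; sign (−1)^0·-1^4·+1^10 = +1.
(a,b)_43: α=3, u≡42; β=2, v≡12 (mod 43); (42|43)=-1, (12|43)=-1; sign (−1)^0·-1^2·-1^3 = -1.
(a,b)_29: α=3, u≡16; β=2, v≡14 (mod 29); (16|29)=+1, (14|29)=-1; sign (−1)^0·+1^2·-1^3 = -1.
(7228859, -41 / ℚ) ramifies at {2, 17, 29, 31, 41, 43}: a division algebra.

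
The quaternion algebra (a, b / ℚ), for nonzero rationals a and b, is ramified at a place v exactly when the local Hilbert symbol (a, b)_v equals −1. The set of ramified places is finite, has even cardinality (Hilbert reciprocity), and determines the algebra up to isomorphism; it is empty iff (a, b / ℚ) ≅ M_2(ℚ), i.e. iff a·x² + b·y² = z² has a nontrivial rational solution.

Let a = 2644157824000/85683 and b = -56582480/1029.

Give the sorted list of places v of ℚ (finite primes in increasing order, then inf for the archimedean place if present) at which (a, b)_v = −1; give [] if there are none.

[3, 29]

Mod squares: a ≡ 3045, b ≡ -105. Check v ∈ {∞, 2, 3, 5, 7, 11, 13, 29}.
v=∞: 3045 > 0 and -105 < 0  ⇒  (a,b)_∞ = +1.
v=2: v_2(a)=10, v_2(b)=4; units ≡ 5, 7 (mod 8); ε·ε+αω+βω = 0·1+10·0+4·1 ≡ 0  ⇒  (a,b)_2 = +1.
v=5: a=5^3·(≡4), b=5^1·(≡1) mod 5; (4|5)=+1, (1|5)=+1; (−1)^{3·1·2}·(+1)^1·(+1)^3 = +1.
v=3: a=3^-1·(≡1), b=3^-1·(≡1) mod 3; (1|3)=+1, (1|3)=+1; (−1)^{-1·-1·1}·(+1)^-1·(+1)^-1 = -1.
v=29: a=29^3·(≡3), b=29^4·(≡15) mod 29; (3|29)=-1, (15|29)=-1; (−1)^{3·4·14}·(-1)^4·(-1)^3 = -1.
v=7: a=7^1·(≡1), b=7^-3·(≡6) mod 7; (1|7)=+1, (6|7)=-1; (−1)^{1·-3·3}·(+1)^-3·(-1)^1 = +1.
v=13: a=13^-4·(≡10), b=13^0·(≡10) mod 13; (10|13)=+1, (10|13)=+1; (−1)^{-4·0·6}·(+1)^0·(+1)^-4 = +1.
v=11: a=11^2·(≡3), b=11^0·(≡4) mod 11; (3|11)=+1, (4|11)=+1; (−1)^{2·0·5}·(+1)^0·(+1)^2 = +1.
|Ram(3045, -105)| = 2, even; anisotropic at {3, 29}.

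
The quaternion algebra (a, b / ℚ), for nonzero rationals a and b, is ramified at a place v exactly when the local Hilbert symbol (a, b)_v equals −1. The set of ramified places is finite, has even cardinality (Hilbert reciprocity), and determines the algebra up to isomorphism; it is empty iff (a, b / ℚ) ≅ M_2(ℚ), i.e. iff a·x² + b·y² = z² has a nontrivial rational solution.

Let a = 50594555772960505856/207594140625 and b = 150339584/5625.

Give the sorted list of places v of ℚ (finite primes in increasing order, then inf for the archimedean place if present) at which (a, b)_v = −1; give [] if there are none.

Mod squares: a ≡ 74, b ≡ 2294. Check v ∈ {∞, 2, 3, 5, 11, 31, 37}.
v=3: a=3^-12·(≡2), b=3^-2·(≡2) mod 3; (2|3)=-1, (2|3)=-1; (−1)^{-12·-2·1}·(-1)^-2·(-1)^-12 = +1.
v=11: a=11^2·(≡8), b=11^0·(≡8) mod 11; (8|11)=-1, (8|11)=-1; (−1)^{2·0·5}·(-1)^0·(-1)^2 = +1.
v=37: a=37^3·(≡13), b=37^1·(≡3) mod 37; (13|37)=-1, (3|37)=+1; (−1)^{3·1·18}·(-1)^1·(+1)^3 = -1.
v=∞: 74 > 0 and 2294 > 0  ⇒  (a,b)_∞ = +1.
v=5: a=5^-8·(≡1), b=5^-4·(≡1) mod 5; (1|5)=+1, (1|5)=+1; (−1)^{-8·-4·2}·(+1)^-4·(+1)^-8 = +1.
v=2: v_2(a)=33, v_2(b)=17; units ≡ 5, 3 (mod 8); ε·ε+αω+βω = 0·1+33·1+17·1 ≡ 0  ⇒  (a,b)_2 = +1.
v=31: a=31^2·(≡15), b=31^1·(≡15) mod 31; (15|31)=-1, (15|31)=-1; (−1)^{2·1·15}·(-1)^1·(-1)^2 = -1.
Ram(74, 2294) = {31, 37}; no ℚ_31-point on the conic.

[31, 37]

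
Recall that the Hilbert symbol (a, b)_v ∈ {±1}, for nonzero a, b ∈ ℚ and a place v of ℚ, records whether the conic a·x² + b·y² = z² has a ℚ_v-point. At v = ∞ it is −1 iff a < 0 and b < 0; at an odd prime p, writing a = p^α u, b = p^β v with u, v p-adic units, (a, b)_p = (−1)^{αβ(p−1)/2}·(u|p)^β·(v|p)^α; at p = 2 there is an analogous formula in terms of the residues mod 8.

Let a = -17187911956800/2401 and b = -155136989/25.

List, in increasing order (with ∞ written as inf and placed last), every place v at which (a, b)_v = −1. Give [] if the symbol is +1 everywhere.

[2, 13, 29, 31, 47, inf]

(a, b) ≡ (-1193604997, -3166061) mod (ℚ^×)²; places V = {2, 3, 5, 7, 13, 29, 31, 41, 47, 53, ∞}.
(a,b)_7: α=-4, u≡3; β=2, v≡1 (mod 7); (3|7)=-1, (1|7)=+1; sign (−1)^0·-1^2·+1^-4 = +1.
(a,b)_47: α=1, u≡40; β=1, v≡31 (mod 47); (40|47)=-1, (31|47)=-1; sign (−1)^1·-1^1·-1^1 = -1.
(a,b)_2: α=6, β=0; u≡3, v≡3 (mod 8); ε(u)ε(v)=1·1, αω(v)=6·1, βω(u)=0·1; sum ≡ 1  ⇒  -1.
(a,b)_41: α=1, u≡31; β=1, v≡9 (mod 41); (31|41)=+1, (9|41)=+1; sign (−1)^0·+1^1·+1^1 = +1.
(a,b)_53: α=1, u≡36; β=1, v≡37 (mod 53); (36|53)=+1, (37|53)=+1; sign (−1)^0·+1^1·+1^1 = +1.
(a,b)_3: α=2, u≡2; β=0, v≡1 (mod 3); (2|3)=-1, (1|3)=+1; sign (−1)^0·-1^0·+1^2 = +1.
(a,b)_∞: sgn(-1193604997)=−, sgn(-3166061)=−, so -1.
(a,b)_29: α=1, u≡27; β=0, v≡17 (mod 29); (27|29)=-1, (17|29)=-1; sign (−1)^0·-1^0·-1^1 = -1.
(a,b)_13: α=1, u≡7; β=0, v≡7 (mod 13); (7|13)=-1, (7|13)=-1; sign (−1)^0·-1^0·-1^1 = -1.
(a,b)_31: α=1, u≡18; β=1, v≡20 (mod 31); (18|31)=+1, (20|31)=+1; sign (−1)^1·+1^1·+1^1 = -1.
(a,b)_5: α=2, u≡3; β=-2, v≡1 (mod 5); (3|5)=-1, (1|5)=+1; sign (−1)^0·-1^-2·+1^2 = +1.
|Ram(-1193604997, -3166061)| = 6, even; anisotropic at {2, 13, 29, 31, 47, ∞}.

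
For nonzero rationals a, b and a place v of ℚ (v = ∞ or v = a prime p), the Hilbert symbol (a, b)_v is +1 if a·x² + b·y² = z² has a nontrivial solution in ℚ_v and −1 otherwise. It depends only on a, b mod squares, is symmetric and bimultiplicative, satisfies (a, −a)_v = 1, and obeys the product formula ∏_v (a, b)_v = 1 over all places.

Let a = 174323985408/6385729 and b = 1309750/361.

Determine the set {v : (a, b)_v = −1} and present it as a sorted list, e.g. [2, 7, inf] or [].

[5, 31]

(a, b) ≡ (3, 310) mod (ℚ^×)²; places V = {2, 3, 5, 7, 13, 19, 31, ∞}.
(a,b)_31: α=2, u≡21; β=1, v≡20 (mod 31); (21|31)=-1, (20|31)=+1; sign (−1)^0·-1^1·+1^2 = -1.
(a,b)_5: α=0, u≡2; β=3, v≡3 (mod 5); (2|5)=-1, (3|5)=-1; sign (−1)^0·-1^3·-1^0 = -1.
(a,b)_7: α=-2, u≡3; β=0, v≡2 (mod 7); (3|7)=-1, (2|7)=+1; sign (−1)^0·-1^0·+1^-2 = +1.
(a,b)_19: α=-4, u≡18; β=-2, v≡4 (mod 19); (18|19)=-1, (4|19)=+1; sign (−1)^0·-1^-2·+1^-4 = +1.
(a,b)_∞: sgn(3)=+, sgn(310)=+, so +1.
(a,b)_2: α=10, β=1; u≡3, v≡3 (mod 8); ε(u)ε(v)=1·1, αω(v)=10·1, βω(u)=1·1; sum ≡ 0  ⇒  +1.
(a,b)_3: α=11, u≡1; β=0, v≡1 (mod 3); (1|3)=+1, (1|3)=+1; sign (−1)^0·+1^0·+1^11 = +1.
(a,b)_13: α=0, u≡12; β=2, v≡8 (mod 13); (12|13)=+1, (8|13)=-1; sign (−1)^0·+1^2·-1^0 = +1.
Ram(3, 310) = {5, 31}; no ℚ_5-point on the conic.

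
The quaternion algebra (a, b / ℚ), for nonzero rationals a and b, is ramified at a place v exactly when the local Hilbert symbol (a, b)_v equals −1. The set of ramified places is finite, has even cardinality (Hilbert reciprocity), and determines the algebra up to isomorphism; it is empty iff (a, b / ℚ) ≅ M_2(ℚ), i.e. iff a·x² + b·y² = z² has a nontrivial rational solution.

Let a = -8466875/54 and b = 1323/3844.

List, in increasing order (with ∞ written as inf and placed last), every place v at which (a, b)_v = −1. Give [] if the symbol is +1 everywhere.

Mod squares: a ≡ -81282, b ≡ 3. Check v ∈ {∞, 2, 3, 5, 7, 19, 23, 31}.
v=31: a=31^1·(≡29), b=31^-2·(≡13) mod 31; (29|31)=-1, (13|31)=-1; (−1)^{1·-2·15}·(-1)^-2·(-1)^1 = -1.
v=19: a=19^1·(≡6), b=19^0·(≡2) mod 19; (6|19)=+1, (2|19)=-1; (−1)^{1·0·9}·(+1)^0·(-1)^1 = -1.
v=∞: -81282 < 0 and 3 > 0  ⇒  (a,b)_∞ = +1.
v=3: a=3^-3·(≡2), b=3^3·(≡1) mod 3; (2|3)=-1, (1|3)=+1; (−1)^{-3·3·1}·(-1)^3·(+1)^-3 = +1.
v=5: a=5^4·(≡2), b=5^0·(≡2) mod 5; (2|5)=-1, (2|5)=-1; (−1)^{4·0·2}·(-1)^0·(-1)^4 = +1.
v=2: v_2(a)=-1, v_2(b)=-2; units ≡ 7, 3 (mod 8); ε·ε+αω+βω = 1·1+-1·1+-2·0 ≡ 0  ⇒  (a,b)_2 = +1.
v=7: a=7^0·(≡2), b=7^2·(≡6) mod 7; (2|7)=+1, (6|7)=-1; (−1)^{0·2·3}·(+1)^2·(-1)^0 = +1.
v=23: a=23^1·(≡16), b=23^0·(≡4) mod 23; (16|23)=+1, (4|23)=+1; (−1)^{1·0·11}·(+1)^0·(+1)^1 = +1.
|Ram(-81282, 3)| = 2, even; anisotropic at {19, 31}.

[19, 31]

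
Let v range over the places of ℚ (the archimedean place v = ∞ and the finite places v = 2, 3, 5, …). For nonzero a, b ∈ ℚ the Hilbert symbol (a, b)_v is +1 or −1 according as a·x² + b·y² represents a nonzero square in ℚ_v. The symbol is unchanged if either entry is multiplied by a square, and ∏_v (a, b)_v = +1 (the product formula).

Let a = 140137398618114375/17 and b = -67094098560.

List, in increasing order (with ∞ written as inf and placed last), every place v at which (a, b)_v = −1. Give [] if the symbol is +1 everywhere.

[2, 23]

Mod squares: a ≡ 391, b ≡ -121210. Check v ∈ {∞, 2, 3, 5, 17, 19, 23, 31}.
v=17: a=17^-1·(≡10), b=17^1·(≡7) mod 17; (10|17)=-1, (7|17)=-1; (−1)^{-1·1·8}·(-1)^1·(-1)^-1 = +1.
v=19: a=19^4·(≡7), b=19^0·(≡14) mod 19; (7|19)=+1, (14|19)=-1; (−1)^{4·0·9}·(+1)^0·(-1)^4 = +1.
v=2: v_2(a)=0, v_2(b)=7; units ≡ 7, 3 (mod 8); ε·ε+αω+βω = 1·1+0·1+7·0 ≡ 1  ⇒  (a,b)_2 = -1.
v=23: a=23^1·(≡21), b=23^1·(≡15) mod 23; (21|23)=-1, (15|23)=-1; (−1)^{1·1·11}·(-1)^1·(-1)^1 = -1.
v=31: a=31^4·(≡1), b=31^3·(≡21) mod 31; (1|31)=+1, (21|31)=-1; (−1)^{4·3·15}·(+1)^3·(-1)^4 = +1.
v=∞: 391 > 0 and -121210 < 0  ⇒  (a,b)_∞ = +1.
v=3: a=3^4·(≡1), b=3^2·(≡2) mod 3; (1|3)=+1, (2|3)=-1; (−1)^{4·2·1}·(+1)^2·(-1)^4 = +1.
v=5: a=5^4·(≡4), b=5^1·(≡3) mod 5; (4|5)=+1, (3|5)=-1; (−1)^{4·1·2}·(+1)^1·(-1)^4 = +1.
(391, -121210 / ℚ) ramifies at {2, 23}: a division algebra.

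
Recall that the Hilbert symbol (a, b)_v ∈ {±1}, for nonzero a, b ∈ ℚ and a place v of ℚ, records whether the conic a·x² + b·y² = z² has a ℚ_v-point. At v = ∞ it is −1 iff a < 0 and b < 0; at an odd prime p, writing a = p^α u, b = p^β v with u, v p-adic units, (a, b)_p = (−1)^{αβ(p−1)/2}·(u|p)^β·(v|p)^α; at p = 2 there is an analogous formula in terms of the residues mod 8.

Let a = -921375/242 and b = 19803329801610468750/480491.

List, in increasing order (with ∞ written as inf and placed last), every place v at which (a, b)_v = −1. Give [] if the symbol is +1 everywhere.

[2, 3, 5, 7, 13, 29]

Mod squares: a ≡ -910, b ≡ 1106875770. Check v ∈ {∞, 2, 3, 5, 7, 11, 13, 19, 29, 31, 41}.
v=11: a=11^-2·(≡9), b=11^-3·(≡6) mod 11; (9|11)=+1, (6|11)=-1; (−1)^{-2·-3·5}·(+1)^-3·(-1)^-2 = +1.
v=41: a=41^0·(≡16), b=41^1·(≡14) mod 41; (16|41)=+1, (14|41)=-1; (−1)^{0·1·20}·(+1)^1·(-1)^0 = +1.
v=31: a=31^0·(≡4), b=31^1·(≡8) mod 31; (4|31)=+1, (8|31)=+1; (−1)^{0·1·15}·(+1)^1·(+1)^0 = +1.
v=∞: -910 < 0 and 1106875770 > 0  ⇒  (a,b)_∞ = +1.
v=5: a=5^3·(≡2), b=5^7·(≡4) mod 5; (2|5)=-1, (4|5)=+1; (−1)^{3·7·2}·(-1)^7·(+1)^3 = -1.
v=2: v_2(a)=-1, v_2(b)=1; units ≡ 1, 5 (mod 8); ε·ε+αω+βω = 0·0+-1·1+1·0 ≡ 1  ⇒  (a,b)_2 = -1.
v=29: a=29^0·(≡10), b=29^1·(≡27) mod 29; (10|29)=-1, (27|29)=-1; (−1)^{0·1·14}·(-1)^1·(-1)^0 = -1.
v=13: a=13^1·(≡5), b=13^5·(≡9) mod 13; (5|13)=-1, (9|13)=+1; (−1)^{1·5·6}·(-1)^5·(+1)^1 = -1.
v=19: a=19^0·(≡13), b=19^-2·(≡7) mod 19; (13|19)=-1, (7|19)=+1; (−1)^{0·-2·9}·(-1)^-2·(+1)^0 = +1.
v=3: a=3^4·(≡2), b=3^3·(≡2) mod 3; (2|3)=-1, (2|3)=-1; (−1)^{4·3·1}·(-1)^3·(-1)^4 = -1.
v=7: a=7^1·(≡6), b=7^3·(≡3) mod 7; (6|7)=-1, (3|7)=-1; (−1)^{1·3·3}·(-1)^3·(-1)^1 = -1.
|Ram(-910, 1106875770)| = 6, even; anisotropic at {2, 3, 5, 7, 13, 29}.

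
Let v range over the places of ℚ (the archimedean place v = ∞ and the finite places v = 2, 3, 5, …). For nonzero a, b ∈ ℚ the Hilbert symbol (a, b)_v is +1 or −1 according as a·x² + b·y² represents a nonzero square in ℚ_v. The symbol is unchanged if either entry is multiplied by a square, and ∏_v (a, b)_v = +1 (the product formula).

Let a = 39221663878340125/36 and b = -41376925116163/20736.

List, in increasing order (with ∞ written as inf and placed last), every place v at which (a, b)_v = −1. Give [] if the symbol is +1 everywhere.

[5, 7]

(a, b) ≡ (805, -667) mod (ℚ^×)²; places V = {2, 3, 5, 7, 13, 17, 23, 29, ∞}.
(a,b)_∞: sgn(805)=+, sgn(-667)=−, so +1.
(a,b)_17: α=0, u≡6; β=2, v≡9 (mod 17); (6|17)=-1, (9|17)=+1; sign (−1)^0·-1^2·+1^0 = +1.
(a,b)_7: α=3, u≡3; β=4, v≡6 (mod 7); (3|7)=-1, (6|7)=-1; sign (−1)^0·-1^4·-1^3 = -1.
(a,b)_13: α=2, u≡1; β=2, v≡3 (mod 13); (1|13)=+1, (3|13)=+1; sign (−1)^0·+1^2·+1^2 = +1.
(a,b)_2: α=-2, β=-8; u≡5, v≡5 (mod 8); ε(u)ε(v)=0·0, αω(v)=-2·1, βω(u)=-8·1; sum ≡ 0  ⇒  +1.
(a,b)_23: α=5, u≡1; β=3, v≡5 (mod 23); (1|23)=+1, (5|23)=-1; sign (−1)^1·+1^3·-1^5 = +1.
(a,b)_29: α=2, u≡4; β=1, v≡16 (mod 29); (4|29)=+1, (16|29)=+1; sign (−1)^0·+1^1·+1^2 = +1.
(a,b)_3: α=-2, u≡1; β=-4, v≡2 (mod 3); (1|3)=+1, (2|3)=-1; sign (−1)^0·+1^-4·-1^-2 = +1.
(a,b)_5: α=3, u≡1; β=0, v≡2 (mod 5); (1|5)=+1, (2|5)=-1; sign (−1)^0·+1^0·-1^3 = -1.
Ram(805, -667) = {5, 7}; no ℚ_5-point on the conic.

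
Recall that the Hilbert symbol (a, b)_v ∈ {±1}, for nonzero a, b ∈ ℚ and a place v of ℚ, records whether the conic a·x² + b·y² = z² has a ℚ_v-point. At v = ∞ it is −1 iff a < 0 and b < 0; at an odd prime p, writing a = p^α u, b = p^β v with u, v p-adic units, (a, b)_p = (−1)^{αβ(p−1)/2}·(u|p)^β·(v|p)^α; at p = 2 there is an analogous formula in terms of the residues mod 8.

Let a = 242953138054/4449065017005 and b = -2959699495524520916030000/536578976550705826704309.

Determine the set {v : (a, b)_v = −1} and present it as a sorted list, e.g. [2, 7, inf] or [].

[3, 5, 7, 17]

(a, b) ≡ (3230, -6783) mod (ℚ^×)²; places V = {2, 3, 5, 7, 11, 17, 19, 23, 31, 41, 43, ∞}.
(a,b)_11: α=2, u≡7; β=0, v≡3 (mod 11); (7|11)=-1, (3|11)=+1; sign (−1)^0·-1^0·+1^2 = +1.
(a,b)_31: α=-2, u≡30; β=-6, v≡29 (mod 31); (30|31)=-1, (29|31)=-1; sign (−1)^0·-1^-6·-1^-2 = +1.
(a,b)_23: α=-2, u≡5; β=-6, v≡4 (mod 23); (5|23)=-1, (4|23)=+1; sign (−1)^0·-1^-6·+1^-2 = +1.
(a,b)_∞: sgn(3230)=+, sgn(-6783)=−, so +1.
(a,b)_19: α=1, u≡3; β=3, v≡4 (mod 19); (3|19)=-1, (4|19)=+1; sign (−1)^1·-1^3·+1^1 = +1.
(a,b)_7: α=-4, u≡5; β=-5, v≡2 (mod 7); (5|7)=-1, (2|7)=+1; sign (−1)^0·-1^-5·+1^-4 = -1.
(a,b)_43: α=2, u≡30; β=2, v≡24 (mod 43); (30|43)=-1, (24|43)=+1; sign (−1)^0·-1^2·+1^2 = +1.
(a,b)_41: α=2, u≡32; β=6, v≡18 (mod 41); (32|41)=+1, (18|41)=+1; sign (−1)^0·+1^6·+1^2 = +1.
(a,b)_3: α=-6, u≡2; β=-5, v≡1 (mod 3); (2|3)=-1, (1|3)=+1; sign (−1)^0·-1^-5·+1^-6 = -1.
(a,b)_17: α=1, u≡12; β=3, v≡16 (mod 17); (12|17)=-1, (16|17)=+1; sign (−1)^0·-1^3·+1^1 = -1.
(a,b)_2: α=1, β=4; u≡7, v≡1 (mod 8); ε(u)ε(v)=1·0, αω(v)=1·0, βω(u)=4·0; sum ≡ 0  ⇒  +1.
(a,b)_5: α=-1, u≡4; β=4, v≡3 (mod 5); (4|5)=+1, (3|5)=-1; sign (−1)^0·+1^4·-1^-1 = -1.
Ram(3230, -6783) = {3, 5, 7, 17}; no ℚ_3-point on the conic.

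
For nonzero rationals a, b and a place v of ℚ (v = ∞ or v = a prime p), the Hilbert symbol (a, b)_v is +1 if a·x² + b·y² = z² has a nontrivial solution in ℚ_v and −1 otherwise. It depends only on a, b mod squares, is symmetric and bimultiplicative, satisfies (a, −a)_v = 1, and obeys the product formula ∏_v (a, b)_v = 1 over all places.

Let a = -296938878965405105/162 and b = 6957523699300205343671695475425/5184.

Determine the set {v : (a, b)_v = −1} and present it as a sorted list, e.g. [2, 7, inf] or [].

Mod squares: a ≡ -60610, b ≡ 12673. Check v ∈ {∞, 2, 3, 5, 11, 13, 19, 23, 29}.
v=∞: -60610 < 0 and 12673 > 0  ⇒  (a,b)_∞ = +1.
v=11: a=11^1·(≡5), b=11^2·(≡9) mod 11; (5|11)=+1, (9|11)=+1; (−1)^{1·2·5}·(+1)^2·(+1)^1 = +1.
v=2: v_2(a)=-1, v_2(b)=-6; units ≡ 7, 1 (mod 8); ε·ε+αω+βω = 1·0+-1·0+-6·0 ≡ 0  ⇒  (a,b)_2 = +1.
v=5: a=5^1·(≡2), b=5^2·(≡3) mod 5; (2|5)=-1, (3|5)=-1; (−1)^{1·2·2}·(-1)^2·(-1)^1 = -1.
v=23: a=23^2·(≡2), b=23^3·(≡20) mod 23; (2|23)=+1, (20|23)=-1; (−1)^{2·3·11}·(+1)^3·(-1)^2 = +1.
v=29: a=29^3·(≡17), b=29^5·(≡2) mod 29; (17|29)=-1, (2|29)=-1; (−1)^{3·5·14}·(-1)^5·(-1)^3 = +1.
v=13: a=13^2·(≡4), b=13^4·(≡5) mod 13; (4|13)=+1, (5|13)=-1; (−1)^{2·4·6}·(+1)^4·(-1)^2 = +1.
v=3: a=3^-4·(≡2), b=3^-4·(≡1) mod 3; (2|3)=-1, (1|3)=+1; (−1)^{-4·-4·1}·(-1)^-4·(+1)^-4 = +1.
v=19: a=19^5·(≡3), b=19^9·(≡2) mod 19; (3|19)=-1, (2|19)=-1; (−1)^{5·9·9}·(-1)^9·(-1)^5 = -1.
Ram(-60610, 12673) = {5, 19}; no ℚ_5-point on the conic.

[5, 19]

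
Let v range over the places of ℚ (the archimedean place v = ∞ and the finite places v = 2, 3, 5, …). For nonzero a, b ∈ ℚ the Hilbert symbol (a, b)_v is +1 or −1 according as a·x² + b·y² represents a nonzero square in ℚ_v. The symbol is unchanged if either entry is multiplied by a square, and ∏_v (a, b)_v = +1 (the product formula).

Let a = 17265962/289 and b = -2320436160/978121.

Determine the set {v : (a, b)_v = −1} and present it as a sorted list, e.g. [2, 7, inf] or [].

[5, 7, 23, 29]

Mod squares: a ≡ 9338, b ≡ -1015. Check v ∈ {∞, 2, 3, 5, 7, 17, 23, 29, 43}.
v=23: a=23^1·(≡21), b=23^-2·(≡11) mod 23; (21|23)=-1, (11|23)=-1; (−1)^{1·-2·11}·(-1)^-2·(-1)^1 = -1.
v=7: a=7^1·(≡2), b=7^3·(≡4) mod 7; (2|7)=+1, (4|7)=+1; (−1)^{1·3·3}·(+1)^3·(+1)^1 = -1.
v=2: v_2(a)=1, v_2(b)=6; units ≡ 5, 1 (mod 8); ε·ε+αω+βω = 0·0+1·0+6·1 ≡ 0  ⇒  (a,b)_2 = +1.
v=∞: 9338 > 0 and -1015 < 0  ⇒  (a,b)_∞ = +1.
v=3: a=3^0·(≡2), b=3^6·(≡2) mod 3; (2|3)=-1, (2|3)=-1; (−1)^{0·6·1}·(-1)^6·(-1)^0 = +1.
v=5: a=5^0·(≡3), b=5^1·(≡3) mod 5; (3|5)=-1, (3|5)=-1; (−1)^{0·1·2}·(-1)^1·(-1)^0 = -1.
v=17: a=17^-2·(≡14), b=17^0·(≡10) mod 17; (14|17)=-1, (10|17)=-1; (−1)^{-2·0·8}·(-1)^0·(-1)^-2 = +1.
v=43: a=43^2·(≡3), b=43^-2·(≡31) mod 43; (3|43)=-1, (31|43)=+1; (−1)^{2·-2·21}·(-1)^-2·(+1)^2 = +1.
v=29: a=29^1·(≡21), b=29^1·(≡28) mod 29; (21|29)=-1, (28|29)=+1; (−1)^{1·1·14}·(-1)^1·(+1)^1 = -1.
|Ram(9338, -1015)| = 4, even; anisotropic at {5, 7, 23, 29}.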